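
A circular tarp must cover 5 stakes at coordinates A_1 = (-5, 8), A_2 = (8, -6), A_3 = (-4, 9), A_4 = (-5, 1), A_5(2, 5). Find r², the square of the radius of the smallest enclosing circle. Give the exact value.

92.25

The minimum enclosing circle of a finite set is fixed by two of the points (as a diameter) or three (as a circumcircle).
The farthest pair is A_2–A_3 with squared distance 369. The circle on this segment as diameter has centre (2, 1.5) and r² = 369/4 = 92.25.
Check A_1: distance² to centre = 91.25 ≤ 92.25, so it lies inside.
All remaining points lie in this disk, and no smaller disk contains both endpoints, so this is the minimum enclosing circle.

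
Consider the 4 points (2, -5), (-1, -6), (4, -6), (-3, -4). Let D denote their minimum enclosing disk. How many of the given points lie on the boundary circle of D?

2

The farthest pair is (4, -6)–(-3, -4) with squared distance 53. The circle on this segment as diameter has centre (0.5, -5) and r² = 53/4 = 13.25.
Check (2, -5): distance² to centre = 2.25 ≤ 13.25, so it lies inside.
All remaining points lie in this disk, and no smaller disk contains both endpoints, so this is the minimum enclosing circle.
The points at distance exactly r from the centre are (4, -6), (-3, -4) — 2 points.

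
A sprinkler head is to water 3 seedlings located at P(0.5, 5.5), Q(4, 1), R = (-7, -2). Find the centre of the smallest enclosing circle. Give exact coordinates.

Side lengths²: PQ² = 32.5, PR² = 112.5, QR² = 130.
Since QR² = 130 < 112.5 + 32.5 = 145, the triangle is acute, so the smallest enclosing circle is the circumcircle.
Circumcentre = (-1.6875, 0.1875), r² = 33.0078125.
Centre = (-1.6875, 0.1875).

(-1.6875, 0.1875)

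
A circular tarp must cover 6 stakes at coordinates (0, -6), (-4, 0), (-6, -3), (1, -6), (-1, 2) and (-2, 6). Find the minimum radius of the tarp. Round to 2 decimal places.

A smallest enclosing disk is always determined by at most three of the input points on its boundary.
The minimum enclosing circle is determined by three boundary points: (-6, -3), (1, -6), (-2, 6).
Their circumcentre is (-0.58, -0.02) with r² = 38.2568.
The farthest remaining point (0, -6) is at distance² 36.0968 ≤ 38.2568.
r = √(38.2568) ≈ 6.19.

6.19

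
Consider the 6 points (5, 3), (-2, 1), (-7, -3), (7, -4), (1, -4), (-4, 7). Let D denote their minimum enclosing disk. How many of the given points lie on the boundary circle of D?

The minimum enclosing circle of a finite set is fixed by two of the points (as a diameter) or three (as a circumcircle).
The minimum enclosing circle is determined by three boundary points: (-7, -3), (7, -4), (-4, 7).
Their circumcentre is (7/26, 7/26) with r² = 21473/338.
The farthest remaining point (5, 3) is at distance² 10085/338 ≤ 21473/338.
The points at distance exactly r from the centre are (-7, -3), (7, -4), (-4, 7) — 3 points.

3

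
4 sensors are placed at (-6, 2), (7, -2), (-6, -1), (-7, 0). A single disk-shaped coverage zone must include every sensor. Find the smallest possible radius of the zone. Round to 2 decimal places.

7.07

A smallest enclosing disk is always determined by at most three of the input points on its boundary.
The farthest pair is (7, -2)–(-7, 0) with squared distance 200. The circle on this segment as diameter has centre (0, -1) and r² = 200/4 = 50.
Check (-6, 2): distance² to centre = 45 ≤ 50, so it lies inside.
All remaining points lie in this disk, and no smaller disk contains both endpoints, so this is the minimum enclosing circle.
r = √50 ≈ 7.07.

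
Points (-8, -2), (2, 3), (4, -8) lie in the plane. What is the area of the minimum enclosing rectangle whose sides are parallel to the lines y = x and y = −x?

135

In coordinates u = x + y, v = x − y the rectangle is axis-aligned; the map (x,y)→(u,v) scales areas by 2.
u-values: -10, 5, -4; range = 5 − (-10) = 15.
v-values: -6, -1, 12; range = 12 − (-6) = 18.
Area = (15 × 18) / 2 = 135.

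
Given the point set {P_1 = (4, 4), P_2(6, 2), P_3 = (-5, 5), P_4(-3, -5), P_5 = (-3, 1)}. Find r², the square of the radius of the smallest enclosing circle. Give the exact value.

By Welzl's lemma the MEC is supported by two points (diametrically opposite) or three points (on a circumcircle).
The minimum enclosing circle is determined by three boundary points: P_2, P_3, P_4.
Their circumcentre is (-0.25, 0.75) with r² = 40.625.
The farthest remaining point P_1 is at distance² 28.625 ≤ 40.625.

40.625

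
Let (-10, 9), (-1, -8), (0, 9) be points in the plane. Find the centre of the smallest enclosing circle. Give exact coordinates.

(-5, 13/17)

Call the three points A, B, C in the order given.
Side lengths²: AB² = 370, AC² = 100, BC² = 290.
Since AB² = 370 < 290 + 100 = 390, the triangle is acute, so the smallest enclosing circle is the circumcircle.
Circumcentre = (-5, 13/17), r² = 26825/289.
Centre = (-5, 13/17).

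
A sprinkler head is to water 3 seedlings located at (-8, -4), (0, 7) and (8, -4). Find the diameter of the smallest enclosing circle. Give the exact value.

185/11

Call the three points A, B, C in the order given.
Side lengths²: AB² = 185, AC² = 256, BC² = 185.
Since AC² = 256 < 185 + 185 = 370, the triangle is acute, so the smallest enclosing circle is the circumcircle.
Circumcentre = (0, -31/22), r² = 34225/484.
Diameter = 2r = 2√(34225/484) = 185/11.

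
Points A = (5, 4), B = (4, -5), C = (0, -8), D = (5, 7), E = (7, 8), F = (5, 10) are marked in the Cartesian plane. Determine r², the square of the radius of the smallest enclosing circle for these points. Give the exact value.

87.25

The minimum enclosing circle of a finite set is fixed by two of the points (as a diameter) or three (as a circumcircle).
The farthest pair is C–F with squared distance 349. The circle on this segment as diameter has centre (2.5, 1) and r² = 349/4 = 87.25.
Check A: distance² to centre = 15.25 ≤ 87.25, so it lies inside.
All remaining points lie in this disk, and no smaller disk contains both endpoints, so this is the minimum enclosing circle.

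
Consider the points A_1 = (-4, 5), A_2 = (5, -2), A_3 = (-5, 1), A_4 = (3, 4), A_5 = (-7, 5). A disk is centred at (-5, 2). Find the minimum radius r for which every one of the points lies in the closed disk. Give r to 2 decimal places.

10.77

The required radius is the distance from (-5, 2) to the farthest point.
Squared distances: 10, 116, 1, 68, 13.
Maximum is 116, attained at A_2.
r = √116 ≈ 10.77.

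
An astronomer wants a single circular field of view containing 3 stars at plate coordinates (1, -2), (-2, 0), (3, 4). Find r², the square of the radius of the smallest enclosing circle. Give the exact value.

Call the three points A, B, C in the order given.
Side lengths²: AB² = 13, AC² = 40, BC² = 41.
Since BC² = 41 < 40 + 13 = 53, the triangle is acute, so the smallest enclosing circle is the circumcircle.
Circumcentre = (23/22, 29/22), r² = 2665/242.

2665/242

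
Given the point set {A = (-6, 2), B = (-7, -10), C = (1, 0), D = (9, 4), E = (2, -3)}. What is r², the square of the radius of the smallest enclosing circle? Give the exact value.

113

The farthest pair is B–D with squared distance 452. The circle on this segment as diameter has centre (1, -3) and r² = 452/4 = 113.
Check A: distance² to centre = 74 ≤ 113, so it lies inside.
All remaining points lie in this disk, and no smaller disk contains both endpoints, so this is the minimum enclosing circle.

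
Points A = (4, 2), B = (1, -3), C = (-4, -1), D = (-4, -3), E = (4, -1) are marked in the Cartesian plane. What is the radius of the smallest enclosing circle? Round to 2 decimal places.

The minimum enclosing circle of a finite set is fixed by two of the points (as a diameter) or three (as a circumcircle).
The farthest pair is A–D with squared distance 89. The circle on this segment as diameter has centre (0, -0.5) and r² = 89/4 = 22.25.
Check B: distance² to centre = 7.25 ≤ 22.25, so it lies inside.
All remaining points lie in this disk, and no smaller disk contains both endpoints, so this is the minimum enclosing circle.
r = √(22.25) ≈ 4.72.

4.72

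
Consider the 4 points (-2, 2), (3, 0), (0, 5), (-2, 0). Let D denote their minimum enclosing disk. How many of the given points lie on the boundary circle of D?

By Welzl's lemma the MEC is supported by two points (diametrically opposite) or three points (on a circumcircle).
The minimum enclosing circle is determined by three boundary points: (3, 0), (0, 5), (-2, 0).
Their circumcentre is (0.5, 1.9) with r² = 9.86.
The farthest remaining point (-2, 2) is at distance² 6.26 ≤ 9.86.
The points at distance exactly r from the centre are (3, 0), (0, 5), (-2, 0) — 3 points.

3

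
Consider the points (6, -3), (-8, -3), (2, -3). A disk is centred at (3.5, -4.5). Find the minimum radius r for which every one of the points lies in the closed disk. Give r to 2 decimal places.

11.60

The required radius is the distance from (3.5, -4.5) to the farthest point.
Squared distances: 8.5, 134.5, 4.5.
Maximum is 134.5, attained at (-8, -3).
r = √(134.5) ≈ 11.60.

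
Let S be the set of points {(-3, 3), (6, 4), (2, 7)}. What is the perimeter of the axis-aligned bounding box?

Width = max x − min x = 6 − (-3) = 9.
Height = max y − min y = 7 − 3 = 4.
Perimeter = 2(9 + 4) = 26.

26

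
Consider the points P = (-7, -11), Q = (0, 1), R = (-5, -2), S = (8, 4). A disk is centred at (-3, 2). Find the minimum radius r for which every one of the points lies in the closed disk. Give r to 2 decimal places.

13.60

The required radius is the distance from (-3, 2) to the farthest point.
Squared distances: 185, 10, 20, 125.
Maximum is 185, attained at P.
r = √185 ≈ 13.60.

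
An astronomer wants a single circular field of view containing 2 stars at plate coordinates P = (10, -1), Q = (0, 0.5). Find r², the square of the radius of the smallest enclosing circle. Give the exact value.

The smallest circle enclosing two points has them as diameter endpoints.
Centre = midpoint = (5, -0.25); r² = |PQ|²/4 = 102.25/4 = 25.5625.

25.5625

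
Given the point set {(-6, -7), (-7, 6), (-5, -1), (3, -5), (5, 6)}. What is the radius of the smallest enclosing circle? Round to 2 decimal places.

The minimum enclosing circle is determined by three boundary points: (-6, -7), (-7, 6), (5, 6).
Their circumcentre is (-1, -1/13) with r² = 12325/169.
The farthest remaining point (3, -5) is at distance² 6800/169 ≤ 12325/169.
r = √(12325/169) ≈ 8.54.

8.54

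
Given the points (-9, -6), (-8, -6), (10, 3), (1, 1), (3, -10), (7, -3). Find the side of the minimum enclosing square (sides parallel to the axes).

19

The bounding box has width 19 and height 13.
An axis-aligned square enclosing the set must have side ≥ max(width, height).
So the minimum side is max(19, 13) = 19.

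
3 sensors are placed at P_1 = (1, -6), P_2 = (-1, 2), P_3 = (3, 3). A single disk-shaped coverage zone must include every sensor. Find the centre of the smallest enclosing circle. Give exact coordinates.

Side lengths²: P_1P_2² = 68, P_1P_3² = 85, P_2P_3² = 17.
Since P_1P_3² = 85 ≥ 68 + 17 = 85, the angle opposite P_1P_3 is not acute, so the smallest enclosing circle has P_1P_3 as diameter.
Centre = midpoint of P_1P_3 = (2, -1.5), r² = 85/4 = 21.25.
Centre = (2, -1.5).

(2, -1.5)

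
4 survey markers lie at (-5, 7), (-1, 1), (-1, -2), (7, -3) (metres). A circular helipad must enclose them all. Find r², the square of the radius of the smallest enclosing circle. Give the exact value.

The farthest pair is (-5, 7)–(7, -3) with squared distance 244. The circle on this segment as diameter has centre (1, 2) and r² = 244/4 = 61.
Check (-1, 1): distance² to centre = 5 ≤ 61, so it lies inside.
All remaining points lie in this disk, and no smaller disk contains both endpoints, so this is the minimum enclosing circle.

61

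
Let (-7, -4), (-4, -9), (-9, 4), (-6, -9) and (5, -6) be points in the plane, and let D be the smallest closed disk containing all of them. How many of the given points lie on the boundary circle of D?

3

The minimum enclosing circle is determined by three boundary points: (-9, 4), (-6, -9), (5, -6).
Their circumcentre is (-167/76, -97/76) with r² = 214045/2888.
The farthest remaining point (-4, -9) is at distance² 181669/2888 ≤ 214045/2888.
The points at distance exactly r from the centre are (-9, 4), (-6, -9), (5, -6) — 3 points.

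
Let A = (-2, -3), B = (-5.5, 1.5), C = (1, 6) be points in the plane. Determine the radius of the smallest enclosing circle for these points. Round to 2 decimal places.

4.75

Side lengths²: AB² = 32.5, AC² = 90, BC² = 62.5.
Since AC² = 90 < 62.5 + 32.5 = 95, the triangle is acute, so the smallest enclosing circle is the circumcircle.
Circumcentre = (-0.75, 19/12), r² = 1625/72.
r = √(1625/72) ≈ 4.75.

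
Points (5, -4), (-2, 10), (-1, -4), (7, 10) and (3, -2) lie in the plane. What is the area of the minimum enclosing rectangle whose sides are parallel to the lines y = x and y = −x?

231

In coordinates u = x + y, v = x − y the rectangle is axis-aligned; the map (x,y)→(u,v) scales areas by 2.
u-values: 1, 8, -5, 17, 1; range = 17 − (-5) = 22.
v-values: 9, -12, 3, -3, 5; range = 9 − (-12) = 21.
Area = (22 × 21) / 2 = 231.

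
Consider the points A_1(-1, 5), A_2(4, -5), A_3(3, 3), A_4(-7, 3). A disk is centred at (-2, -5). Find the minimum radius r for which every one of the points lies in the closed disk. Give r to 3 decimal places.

10.050

The required radius is the distance from (-2, -5) to the farthest point.
Squared distances: 101, 36, 89, 89.
Maximum is 101, attained at A_1.
r = √101 ≈ 10.050.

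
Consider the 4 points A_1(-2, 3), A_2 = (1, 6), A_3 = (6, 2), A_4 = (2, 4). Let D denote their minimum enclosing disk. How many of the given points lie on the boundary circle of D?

A smallest enclosing disk is always determined by at most three of the input points on its boundary.
The farthest pair is A_1–A_3 with squared distance 65. The circle on this segment as diameter has centre (2, 2.5) and r² = 65/4 = 16.25.
Check A_2: distance² to centre = 13.25 ≤ 16.25, so it lies inside.
All remaining points lie in this disk, and no smaller disk contains both endpoints, so this is the minimum enclosing circle.
The points at distance exactly r from the centre are A_1, A_3 — 2 points.

2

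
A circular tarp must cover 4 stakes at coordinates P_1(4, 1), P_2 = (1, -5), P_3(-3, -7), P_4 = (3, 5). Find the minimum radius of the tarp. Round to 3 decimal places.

The farthest pair is P_3–P_4 with squared distance 180. The circle on this segment as diameter has centre (0, -1) and r² = 180/4 = 45.
Check P_1: distance² to centre = 20 ≤ 45, so it lies inside.
All remaining points lie in this disk, and no smaller disk contains both endpoints, so this is the minimum enclosing circle.
r = √45 ≈ 6.708.

6.708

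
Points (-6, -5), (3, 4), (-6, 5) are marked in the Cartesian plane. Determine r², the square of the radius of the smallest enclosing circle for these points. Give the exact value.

41

Call the three points A, B, C in the order given.
Side lengths²: AB² = 162, AC² = 100, BC² = 82.
Since AB² = 162 < 100 + 82 = 182, the triangle is acute, so the smallest enclosing circle is the circumcircle.
Circumcentre = (-2, 0), r² = 41.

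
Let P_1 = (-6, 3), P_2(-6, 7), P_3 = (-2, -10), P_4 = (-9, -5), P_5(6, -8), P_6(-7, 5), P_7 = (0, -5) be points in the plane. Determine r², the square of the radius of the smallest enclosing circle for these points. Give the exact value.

9061/98

A smallest enclosing disk is always determined by at most three of the input points on its boundary.
The minimum enclosing circle is determined by three boundary points: P_2, P_4, P_5.
Their circumcentre is (-5/14, -11/14) with r² = 9061/98.
The farthest remaining point P_3 is at distance² 8585/98 ≤ 9061/98.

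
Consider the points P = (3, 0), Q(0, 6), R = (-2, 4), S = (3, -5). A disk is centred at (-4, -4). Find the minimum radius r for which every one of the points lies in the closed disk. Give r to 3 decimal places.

The required radius is the distance from (-4, -4) to the farthest point.
Squared distances: 65, 116, 68, 50.
Maximum is 116, attained at Q.
r = √116 ≈ 10.770.

10.770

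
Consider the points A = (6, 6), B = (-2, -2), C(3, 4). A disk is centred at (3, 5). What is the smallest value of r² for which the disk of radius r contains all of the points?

74

The required radius is the distance from (3, 5) to the farthest point.
Squared distances: 10, 74, 1.
Maximum is 74, attained at B.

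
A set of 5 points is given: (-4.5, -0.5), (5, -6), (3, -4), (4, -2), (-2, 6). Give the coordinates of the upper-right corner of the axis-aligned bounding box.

x-range [-4.5, 5], y-range [-6, 6].
The upper-right corner is (5, 6).

(5, 6)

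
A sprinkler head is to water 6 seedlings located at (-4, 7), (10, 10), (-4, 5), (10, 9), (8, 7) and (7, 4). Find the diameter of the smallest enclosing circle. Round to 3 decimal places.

14.866

The farthest pair is (10, 10)–(-4, 5) with squared distance 221. The circle on this segment as diameter has centre (3, 7.5) and r² = 221/4 = 55.25.
Check (-4, 7): distance² to centre = 49.25 ≤ 55.25, so it lies inside.
All remaining points lie in this disk, and no smaller disk contains both endpoints, so this is the minimum enclosing circle.
Diameter = 2r = 2√(55.25) ≈ 14.866.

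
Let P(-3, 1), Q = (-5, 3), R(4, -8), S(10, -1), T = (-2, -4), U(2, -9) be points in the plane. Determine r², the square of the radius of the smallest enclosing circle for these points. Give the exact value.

46513/722

The minimum enclosing circle of a finite set is fixed by two of the points (as a diameter) or three (as a circumcircle).
The minimum enclosing circle is determined by three boundary points: Q, S, U.
Their circumcentre is (75/38, -37/38) with r² = 46513/722.
The farthest remaining point R is at distance² 38609/722 ≤ 46513/722.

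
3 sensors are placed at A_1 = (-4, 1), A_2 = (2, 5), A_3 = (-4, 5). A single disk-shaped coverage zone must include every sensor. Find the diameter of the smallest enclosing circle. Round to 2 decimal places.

Side lengths²: A_1A_2² = 52, A_1A_3² = 16, A_2A_3² = 36.
Since A_1A_2² = 52 ≥ 36 + 16 = 52, the angle opposite A_1A_2 is not acute, so the smallest enclosing circle has A_1A_2 as diameter.
Centre = midpoint of A_1A_2 = (-1, 3), r² = 52/4 = 13.
Diameter = 2r = 2√13 ≈ 7.21.

7.21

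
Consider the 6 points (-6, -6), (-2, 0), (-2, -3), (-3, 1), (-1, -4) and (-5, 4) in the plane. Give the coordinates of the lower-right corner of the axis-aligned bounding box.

(-1, -6)

x-range [-6, -1], y-range [-6, 4].
The lower-right corner is (-1, -6).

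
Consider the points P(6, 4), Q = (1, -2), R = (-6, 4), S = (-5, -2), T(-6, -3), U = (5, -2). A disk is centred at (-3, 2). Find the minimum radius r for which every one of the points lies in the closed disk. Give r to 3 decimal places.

9.220

The required radius is the distance from (-3, 2) to the farthest point.
Squared distances: 85, 32, 13, 20, 34, 80.
Maximum is 85, attained at P.
r = √85 ≈ 9.220.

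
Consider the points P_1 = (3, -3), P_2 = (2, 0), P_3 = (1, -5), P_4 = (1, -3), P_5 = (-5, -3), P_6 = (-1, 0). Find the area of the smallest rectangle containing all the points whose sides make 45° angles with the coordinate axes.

40

In coordinates u = x + y, v = x − y the rectangle is axis-aligned; the map (x,y)→(u,v) scales areas by 2.
u-values: 0, 2, -4, -2, -8, -1; range = 2 − (-8) = 10.
v-values: 6, 2, 6, 4, -2, -1; range = 6 − (-2) = 8.
Area = (10 × 8) / 2 = 40.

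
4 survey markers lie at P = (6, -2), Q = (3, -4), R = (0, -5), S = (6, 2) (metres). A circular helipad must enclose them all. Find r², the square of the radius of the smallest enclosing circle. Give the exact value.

The minimum enclosing circle of a finite set is fixed by two of the points (as a diameter) or three (as a circumcircle).
The farthest pair is R–S with squared distance 85. The circle on this segment as diameter has centre (3, -1.5) and r² = 85/4 = 21.25.
Check P: distance² to centre = 9.25 ≤ 21.25, so it lies inside.
All remaining points lie in this disk, and no smaller disk contains both endpoints, so this is the minimum enclosing circle.

21.25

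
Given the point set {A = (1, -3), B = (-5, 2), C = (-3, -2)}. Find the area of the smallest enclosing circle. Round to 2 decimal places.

47.91

Side lengths²: AB² = 61, AC² = 17, BC² = 20.
Since AB² = 61 ≥ 20 + 17 = 37, the angle opposite AB is not acute, so the smallest enclosing circle has AB as diameter.
Centre = midpoint of AB = (-2, -0.5), r² = 61/4 = 15.25.
Area = π·r² = π·15.25 ≈ 47.91.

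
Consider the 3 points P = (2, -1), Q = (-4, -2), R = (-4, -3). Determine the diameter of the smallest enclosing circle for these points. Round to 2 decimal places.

6.32

Side lengths²: PQ² = 37, PR² = 40, QR² = 1.
Since PR² = 40 ≥ 37 + 1 = 38, the angle opposite PR is not acute, so the smallest enclosing circle has PR as diameter.
Centre = midpoint of PR = (-1, -2), r² = 40/4 = 10.
Diameter = 2r = 2√10 ≈ 6.32.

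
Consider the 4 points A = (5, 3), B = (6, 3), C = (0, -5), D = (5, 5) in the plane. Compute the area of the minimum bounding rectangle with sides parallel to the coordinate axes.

x ranges over [0, 6], width 6.
y ranges over [-5, 5], height 10.
Area = 6 × 10 = 60.

60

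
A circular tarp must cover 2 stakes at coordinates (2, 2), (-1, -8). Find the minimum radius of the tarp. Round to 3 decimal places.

5.220

The smallest circle enclosing two points has them as diameter endpoints.
Centre = midpoint = (0.5, -3); r² = |(2, 2)−(-1, -8)|²/4 = 109/4 = 27.25.
r = √(27.25) ≈ 5.220.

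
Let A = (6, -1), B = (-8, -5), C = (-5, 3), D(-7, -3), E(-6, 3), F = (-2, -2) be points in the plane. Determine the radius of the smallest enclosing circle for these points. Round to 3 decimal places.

The minimum enclosing circle is determined by three boundary points: A, B, E.
Their circumcentre is (-15/13, -32/13) with r² = 9010/169.
The farthest remaining point C is at distance² 7541/169 ≤ 9010/169.
r = √(9010/169) ≈ 7.302.

7.302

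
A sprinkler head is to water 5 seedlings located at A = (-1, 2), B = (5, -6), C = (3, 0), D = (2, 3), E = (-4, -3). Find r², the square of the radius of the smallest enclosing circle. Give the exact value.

By Welzl's lemma the MEC is supported by two points (diametrically opposite) or three points (on a circumcircle).
The minimum enclosing circle is determined by three boundary points: B, D, E.
Their circumcentre is (1.25, -2.25) with r² = 28.125.
The farthest remaining point A is at distance² 23.125 ≤ 28.125.

28.125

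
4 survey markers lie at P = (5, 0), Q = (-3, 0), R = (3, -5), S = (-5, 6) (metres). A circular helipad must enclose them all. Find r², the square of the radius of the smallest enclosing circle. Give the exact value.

A smallest enclosing disk is always determined by at most three of the input points on its boundary.
The farthest pair is R–S with squared distance 185. The circle on this segment as diameter has centre (-1, 0.5) and r² = 185/4 = 46.25.
Check P: distance² to centre = 36.25 ≤ 46.25, so it lies inside.
All remaining points lie in this disk, and no smaller disk contains both endpoints, so this is the minimum enclosing circle.

46.25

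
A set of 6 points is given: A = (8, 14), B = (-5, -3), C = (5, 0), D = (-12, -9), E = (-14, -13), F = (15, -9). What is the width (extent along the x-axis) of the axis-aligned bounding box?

29

max x = 15, min x = -14, so width = 29.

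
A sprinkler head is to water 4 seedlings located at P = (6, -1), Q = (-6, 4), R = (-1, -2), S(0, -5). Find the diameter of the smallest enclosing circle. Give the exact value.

A smallest enclosing disk is always determined by at most three of the input points on its boundary.
The farthest pair is P–Q with squared distance 169. The circle on this segment as diameter has centre (0, 1.5) and r² = 169/4 = 42.25.
Check R: distance² to centre = 13.25 ≤ 42.25, so it lies inside.
All remaining points lie in this disk, and no smaller disk contains both endpoints, so this is the minimum enclosing circle.
Diameter = 2r = 2√(42.25) = 13.

13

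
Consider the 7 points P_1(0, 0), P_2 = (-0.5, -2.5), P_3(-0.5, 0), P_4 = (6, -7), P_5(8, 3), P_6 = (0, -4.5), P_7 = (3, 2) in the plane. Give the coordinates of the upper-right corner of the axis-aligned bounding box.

x-range [-0.5, 8], y-range [-7, 3].
The upper-right corner is (8, 3).

(8, 3)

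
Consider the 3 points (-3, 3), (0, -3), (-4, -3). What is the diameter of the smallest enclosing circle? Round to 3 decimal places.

Call the three points A, B, C in the order given.
Side lengths²: AB² = 45, AC² = 37, BC² = 16.
Since AB² = 45 < 37 + 16 = 53, the triangle is acute, so the smallest enclosing circle is the circumcircle.
Circumcentre = (-2, -0.25), r² = 11.5625.
Diameter = 2r = 2√(11.5625) ≈ 6.801.

6.801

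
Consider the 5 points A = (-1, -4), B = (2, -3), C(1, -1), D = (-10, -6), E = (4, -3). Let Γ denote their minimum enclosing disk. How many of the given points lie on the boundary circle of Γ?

The farthest pair is D–E with squared distance 205. The circle on this segment as diameter has centre (-3, -4.5) and r² = 205/4 = 51.25.
Check A: distance² to centre = 4.25 ≤ 51.25, so it lies inside.
All remaining points lie in this disk, and no smaller disk contains both endpoints, so this is the minimum enclosing circle.
The points at distance exactly r from the centre are D, E — 2 points.

2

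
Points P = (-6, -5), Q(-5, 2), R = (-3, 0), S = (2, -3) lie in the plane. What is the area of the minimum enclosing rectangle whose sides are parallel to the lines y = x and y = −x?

In coordinates u = x + y, v = x − y the rectangle is axis-aligned; the map (x,y)→(u,v) scales areas by 2.
u-values: -11, -3, -3, -1; range = -1 − (-11) = 10.
v-values: -1, -7, -3, 5; range = 5 − (-7) = 12.
Area = (10 × 12) / 2 = 60.

60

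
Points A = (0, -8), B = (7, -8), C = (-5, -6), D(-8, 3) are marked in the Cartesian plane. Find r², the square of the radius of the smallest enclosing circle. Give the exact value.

86.5

The minimum enclosing circle of a finite set is fixed by two of the points (as a diameter) or three (as a circumcircle).
The farthest pair is B–D with squared distance 346. The circle on this segment as diameter has centre (-0.5, -2.5) and r² = 346/4 = 86.5.
Check A: distance² to centre = 30.5 ≤ 86.5, so it lies inside.
All remaining points lie in this disk, and no smaller disk contains both endpoints, so this is the minimum enclosing circle.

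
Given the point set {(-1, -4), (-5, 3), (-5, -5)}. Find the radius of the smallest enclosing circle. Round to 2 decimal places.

4.16

Call the three points A, B, C in the order given.
Side lengths²: AB² = 65, AC² = 17, BC² = 64.
Since AB² = 65 < 64 + 17 = 81, the triangle is acute, so the smallest enclosing circle is the circumcircle.
Circumcentre = (-3.875, -1), r² = 17.265625.
r = √(17.265625) ≈ 4.16.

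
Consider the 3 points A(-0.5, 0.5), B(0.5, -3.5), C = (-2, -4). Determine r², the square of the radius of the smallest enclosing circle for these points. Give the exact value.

1105/196

Side lengths²: AB² = 17, AC² = 22.5, BC² = 6.5.
Since AC² = 22.5 < 17 + 6.5 = 23.5, the triangle is acute, so the smallest enclosing circle is the circumcircle.
Circumcentre = (-8/7, -25/14), r² = 1105/196.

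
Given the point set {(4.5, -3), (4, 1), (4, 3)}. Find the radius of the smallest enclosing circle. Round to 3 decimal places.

3.010

Call the three points A, B, C in the order given.
Side lengths²: AB² = 16.25, AC² = 36.25, BC² = 4.
Since AC² = 36.25 ≥ 16.25 + 4 = 20.25, the angle opposite AC is not acute, so the smallest enclosing circle has AC as diameter.
Centre = midpoint of AC = (4.25, 0), r² = 36.25/4 = 9.0625.
r = √(9.0625) ≈ 3.010.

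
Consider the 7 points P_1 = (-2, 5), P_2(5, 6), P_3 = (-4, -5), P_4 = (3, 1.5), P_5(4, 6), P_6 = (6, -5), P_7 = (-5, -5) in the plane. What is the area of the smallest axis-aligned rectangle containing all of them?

121

x ranges over [-5, 6], width 11.
y ranges over [-5, 6], height 11.
Area = 11 × 11 = 121.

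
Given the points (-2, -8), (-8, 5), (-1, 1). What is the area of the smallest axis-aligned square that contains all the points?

The bounding box has width 7 and height 13.
An axis-aligned square enclosing the set must have side ≥ max(width, height).
So the minimum side is max(7, 13) = 13.
Area = 13² = 169.

169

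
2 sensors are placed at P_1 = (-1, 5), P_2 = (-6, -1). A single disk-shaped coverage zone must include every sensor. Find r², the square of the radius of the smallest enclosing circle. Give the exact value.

The smallest circle enclosing two points has them as diameter endpoints.
Centre = midpoint = (-3.5, 2); r² = |P_1P_2|²/4 = 61/4 = 15.25.

15.25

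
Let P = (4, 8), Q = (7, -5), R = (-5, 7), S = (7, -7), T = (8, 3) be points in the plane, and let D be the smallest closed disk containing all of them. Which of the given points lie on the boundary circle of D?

A smallest enclosing disk is always determined by at most three of the input points on its boundary.
The farthest pair is R–S with squared distance 340. The circle on this segment as diameter has centre (1, 0) and r² = 340/4 = 85.
Check P: distance² to centre = 73 ≤ 85, so it lies inside.
All remaining points lie in this disk, and no smaller disk contains both endpoints, so this is the minimum enclosing circle.
The points at distance exactly r from the centre are R, S — 2 points.

R, S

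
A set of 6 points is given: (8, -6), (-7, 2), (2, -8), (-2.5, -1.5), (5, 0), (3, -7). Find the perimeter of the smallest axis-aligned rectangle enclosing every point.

50

Width = max x − min x = 8 − (-7) = 15.
Height = max y − min y = 2 − (-8) = 10.
Perimeter = 2(15 + 10) = 50.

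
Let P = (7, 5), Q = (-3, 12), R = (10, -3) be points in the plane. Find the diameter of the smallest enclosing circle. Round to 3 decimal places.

Side lengths²: PQ² = 149, PR² = 73, QR² = 394.
Since QR² = 394 ≥ 149 + 73 = 222, the angle opposite QR is not acute, so the smallest enclosing circle has QR as diameter.
Centre = midpoint of QR = (3.5, 4.5), r² = 394/4 = 98.5.
Diameter = 2r = 2√(98.5) ≈ 19.849.

19.849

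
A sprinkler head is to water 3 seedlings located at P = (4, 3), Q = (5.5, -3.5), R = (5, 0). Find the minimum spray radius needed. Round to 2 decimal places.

3.34

Side lengths²: PQ² = 44.5, PR² = 10, QR² = 12.5.
Since PQ² = 44.5 ≥ 12.5 + 10 = 22.5, the angle opposite PQ is not acute, so the smallest enclosing circle has PQ as diameter.
Centre = midpoint of PQ = (4.75, -0.25), r² = 44.5/4 = 11.125.
r = √(11.125) ≈ 3.34.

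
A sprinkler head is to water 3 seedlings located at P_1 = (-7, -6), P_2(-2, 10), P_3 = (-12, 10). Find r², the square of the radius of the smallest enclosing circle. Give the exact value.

Side lengths²: P_1P_2² = 281, P_1P_3² = 281, P_2P_3² = 100.
Since P_1P_3² = 281 < 281 + 100 = 381, the triangle is acute, so the smallest enclosing circle is the circumcircle.
Circumcentre = (-7, 2.78125), r² = 77.1103515625.

77.1103515625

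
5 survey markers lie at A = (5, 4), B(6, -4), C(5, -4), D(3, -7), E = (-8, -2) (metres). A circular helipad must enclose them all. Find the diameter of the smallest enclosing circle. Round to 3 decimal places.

A smallest enclosing disk is always determined by at most three of the input points on its boundary.
The minimum enclosing circle is determined by three boundary points: A, B, E.
Their circumcentre is (-15/22, -17/22) with r² = 13325/242.
The farthest remaining point D is at distance² 12665/242 ≤ 13325/242.
Diameter = 2r = 2√(13325/242) ≈ 14.841.

14.841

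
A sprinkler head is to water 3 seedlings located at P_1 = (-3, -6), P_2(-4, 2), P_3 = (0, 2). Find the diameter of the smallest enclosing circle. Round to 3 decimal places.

Side lengths²: P_1P_2² = 65, P_1P_3² = 73, P_2P_3² = 16.
Since P_1P_3² = 73 < 65 + 16 = 81, the triangle is acute, so the smallest enclosing circle is the circumcircle.
Circumcentre = (-2, -1.8125), r² = 18.53515625.
Diameter = 2r = 2√(18.53515625) ≈ 8.610.

8.610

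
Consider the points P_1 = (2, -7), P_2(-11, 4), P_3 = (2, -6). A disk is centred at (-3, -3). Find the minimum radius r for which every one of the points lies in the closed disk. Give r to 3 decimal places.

10.630

The required radius is the distance from (-3, -3) to the farthest point.
Squared distances: 41, 113, 34.
Maximum is 113, attained at P_2.
r = √113 ≈ 10.630.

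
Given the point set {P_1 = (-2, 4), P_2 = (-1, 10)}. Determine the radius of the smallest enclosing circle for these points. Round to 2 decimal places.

3.04

The smallest circle enclosing two points has them as diameter endpoints.
Centre = midpoint = (-1.5, 7); r² = |P_1P_2|²/4 = 37/4 = 9.25.
r = √(9.25) ≈ 3.04.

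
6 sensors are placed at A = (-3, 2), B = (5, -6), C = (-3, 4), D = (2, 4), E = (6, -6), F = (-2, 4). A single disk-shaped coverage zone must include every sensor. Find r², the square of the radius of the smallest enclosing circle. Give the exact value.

45.25

The farthest pair is C–E with squared distance 181. The circle on this segment as diameter has centre (1.5, -1) and r² = 181/4 = 45.25.
Check A: distance² to centre = 29.25 ≤ 45.25, so it lies inside.
All remaining points lie in this disk, and no smaller disk contains both endpoints, so this is the minimum enclosing circle.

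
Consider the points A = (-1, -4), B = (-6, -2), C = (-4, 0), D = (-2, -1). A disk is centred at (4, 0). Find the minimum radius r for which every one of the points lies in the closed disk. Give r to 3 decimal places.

10.198

The required radius is the distance from (4, 0) to the farthest point.
Squared distances: 41, 104, 64, 37.
Maximum is 104, attained at B.
r = √104 ≈ 10.198.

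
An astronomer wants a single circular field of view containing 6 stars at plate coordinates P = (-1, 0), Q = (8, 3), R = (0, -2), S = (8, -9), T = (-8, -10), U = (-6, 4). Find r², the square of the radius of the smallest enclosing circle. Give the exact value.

The farthest pair is Q–T with squared distance 425. The circle on this segment as diameter has centre (0, -3.5) and r² = 425/4 = 106.25.
Check P: distance² to centre = 13.25 ≤ 106.25, so it lies inside.
All remaining points lie in this disk, and no smaller disk contains both endpoints, so this is the minimum enclosing circle.

106.25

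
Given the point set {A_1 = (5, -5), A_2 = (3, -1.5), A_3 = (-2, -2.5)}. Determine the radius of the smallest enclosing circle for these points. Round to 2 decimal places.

3.72

Side lengths²: A_1A_2² = 16.25, A_1A_3² = 55.25, A_2A_3² = 26.
Since A_1A_3² = 55.25 ≥ 26 + 16.25 = 42.25, the angle opposite A_1A_3 is not acute, so the smallest enclosing circle has A_1A_3 as diameter.
Centre = midpoint of A_1A_3 = (1.5, -3.75), r² = 55.25/4 = 13.8125.
r = √(13.8125) ≈ 3.72.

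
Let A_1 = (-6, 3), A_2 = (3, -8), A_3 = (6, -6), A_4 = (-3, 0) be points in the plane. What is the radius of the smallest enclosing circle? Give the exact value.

By Welzl's lemma the MEC is supported by two points (diametrically opposite) or three points (on a circumcircle).
The farthest pair is A_1–A_3 with squared distance 225. The circle on this segment as diameter has centre (0, -1.5) and r² = 225/4 = 56.25.
Check A_2: distance² to centre = 51.25 ≤ 56.25, so it lies inside.
All remaining points lie in this disk, and no smaller disk contains both endpoints, so this is the minimum enclosing circle.
r = √(56.25) = 7.5.

7.5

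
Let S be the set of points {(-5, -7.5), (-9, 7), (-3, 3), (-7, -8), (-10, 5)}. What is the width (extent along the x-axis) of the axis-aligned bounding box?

max x = -3, min x = -10, so width = 7.

7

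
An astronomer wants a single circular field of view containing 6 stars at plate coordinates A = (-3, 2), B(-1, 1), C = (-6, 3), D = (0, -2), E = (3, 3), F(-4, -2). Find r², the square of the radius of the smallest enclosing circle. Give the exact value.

By Welzl's lemma the MEC is supported by two points (diametrically opposite) or three points (on a circumcircle).
The minimum enclosing circle is determined by three boundary points: C, E, F.
Their circumcentre is (-1.5, 1.9) with r² = 21.46.
The farthest remaining point D is at distance² 17.46 ≤ 21.46.

21.46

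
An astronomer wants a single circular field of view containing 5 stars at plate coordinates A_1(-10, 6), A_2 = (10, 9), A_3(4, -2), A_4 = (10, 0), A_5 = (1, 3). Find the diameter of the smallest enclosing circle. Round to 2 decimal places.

The minimum enclosing circle of a finite set is fixed by two of the points (as a diameter) or three (as a circumcircle).
The minimum enclosing circle is determined by three boundary points: A_1, A_2, A_4.
Their circumcentre is (0.45, 4.5) with r² = 111.4525.
The farthest remaining point A_3 is at distance² 54.8525 ≤ 111.4525.
Diameter = 2r = 2√(111.4525) ≈ 21.11.

21.11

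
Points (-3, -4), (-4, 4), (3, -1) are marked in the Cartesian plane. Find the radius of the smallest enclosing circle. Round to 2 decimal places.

Call the three points A, B, C in the order given.
Side lengths²: AB² = 65, AC² = 45, BC² = 74.
Since BC² = 74 < 65 + 45 = 110, the triangle is acute, so the smallest enclosing circle is the circumcircle.
Circumcentre = (-47/34, 9/34), r² = 12025/578.
r = √(12025/578) ≈ 4.56.

4.56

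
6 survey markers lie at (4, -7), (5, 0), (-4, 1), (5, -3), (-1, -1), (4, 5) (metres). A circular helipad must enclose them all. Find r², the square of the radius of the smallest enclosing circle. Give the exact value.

A smallest enclosing disk is always determined by at most three of the input points on its boundary.
The minimum enclosing circle is determined by three boundary points: (4, -7), (-4, 1), (4, 5).
Their circumcentre is (2, -1) with r² = 40.
The farthest remaining point (5, -3) is at distance² 13 ≤ 40.

40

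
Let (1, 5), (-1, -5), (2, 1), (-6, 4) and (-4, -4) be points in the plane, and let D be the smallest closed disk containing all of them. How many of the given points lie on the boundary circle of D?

By Welzl's lemma the MEC is supported by two points (diametrically opposite) or three points (on a circumcircle).
The minimum enclosing circle is determined by three boundary points: (1, 5), (-1, -5), (-6, 4).
Their circumcentre is (-65/34, 13/34) with r² = 17225/578.
The farthest remaining point (-4, -4) is at distance² 13621/578 ≤ 17225/578.
The points at distance exactly r from the centre are (1, 5), (-1, -5), (-6, 4) — 3 points.

3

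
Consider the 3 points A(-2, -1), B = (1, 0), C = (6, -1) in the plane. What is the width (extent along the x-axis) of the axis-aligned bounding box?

8

max x = 6, min x = -2, so width = 8.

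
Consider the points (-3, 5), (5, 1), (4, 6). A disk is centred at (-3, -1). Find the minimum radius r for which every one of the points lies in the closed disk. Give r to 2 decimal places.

The required radius is the distance from (-3, -1) to the farthest point.
Squared distances: 36, 68, 98.
Maximum is 98, attained at (4, 6).
r = √98 ≈ 9.90.

9.90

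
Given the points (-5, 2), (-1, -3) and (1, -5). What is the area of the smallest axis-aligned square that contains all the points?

49

The bounding box has width 6 and height 7.
An axis-aligned square enclosing the set must have side ≥ max(width, height).
So the minimum side is max(6, 7) = 7.
Area = 7² = 49.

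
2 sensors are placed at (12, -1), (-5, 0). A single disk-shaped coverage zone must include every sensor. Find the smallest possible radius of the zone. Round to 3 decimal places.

8.515

The smallest circle enclosing two points has them as diameter endpoints.
Centre = midpoint = (3.5, -0.5); r² = |(12, -1)−(-5, 0)|²/4 = 290/4 = 72.5.
r = √(72.5) ≈ 8.515.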